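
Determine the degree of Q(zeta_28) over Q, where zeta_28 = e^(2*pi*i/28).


The degree equals Euler's totient phi(28).
28 = 2^2 * 7
phi(28) = 12

12


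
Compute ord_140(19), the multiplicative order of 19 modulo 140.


We want ord_140(19), the smallest k >= 1 with 19^k = 1 mod 140.
n = 140 = 2^2 * 5 * 7, phi(140) = 48; the order divides phi(n).
Divisors of 48: 1, 2, 3, 4, 6, 8, 12, 16, 24, 48
Repeated squaring mod 140: 19^1 = 19, 19^2 = 81, 19^4 = 121, 19^8 = 81, 19^16 = 121, 19^32 = 81
Test divisors in increasing order:
  k=1: 19^1 = 19 mod 140
  k=2: 19^2 = 81 mod 140
  k=3: 19^3 = 81 * 19 = 139 mod 140
  k=4: 19^4 = 121 mod 140
  k=6: 19^6 = 121 * 81 = 1 mod 140  <- first divisor giving 1
Order = 6

6


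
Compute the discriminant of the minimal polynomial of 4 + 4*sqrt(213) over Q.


The element 4 + 4*sqrt(213) has minimal polynomial:
x^2 - 8*x - 3392
Discriminant = (-8)^2 - 4*(-3392)
= 64 + 13568
= 13632

13632


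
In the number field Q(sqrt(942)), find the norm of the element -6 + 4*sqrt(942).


N(a + b*sqrt(d)) = a^2 - d*b^2
= (-6)^2 - (942)*(4)^2
= 36 - 15072
= -15036

-15036


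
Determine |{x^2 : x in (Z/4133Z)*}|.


For prime p, the number of non-zero quadratic residues is (p-1)/2.
= (4133-1)/2
= 2066

2066


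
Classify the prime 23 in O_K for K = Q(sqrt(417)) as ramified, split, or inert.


K = Q(sqrt(417)). Since d mod 4 = 1, disc(K) = 417.
Check p | disc: 417 mod 23 = 3.
p does not divide disc. Compute Legendre symbol (d/p):
3^((23-1)/2) mod 23 = 1
(d/p) = 1, so p splits: (p) = P*P' with e=1, f=1, g=2.
Therefore p is split.

split


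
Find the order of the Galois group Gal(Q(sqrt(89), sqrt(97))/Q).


The 2 square roots of distinct primes are multiplicatively independent over Q,
so [K:Q] = 2^2 and Gal(K/Q) is isomorphic to (Z/2Z)^2.
|Gal| = 2^2 = 4

4


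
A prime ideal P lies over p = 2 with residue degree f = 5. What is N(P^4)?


N(P^a) = p^(a*f)
= 2^(4*5)
= 2^20
= 1048576

1048576


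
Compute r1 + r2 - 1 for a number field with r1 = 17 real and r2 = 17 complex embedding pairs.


By Dirichlet's unit theorem:
rank = r1 + r2 - 1
= 17 + 17 - 1
= 33

33


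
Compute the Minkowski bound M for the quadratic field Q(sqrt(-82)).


d = -82, d mod 4 = 2, so disc(K) = 4d = -328; |disc(K)| = 328
Imaginary quadratic field, so n = 2, s = r2 = 1, r1 = 0
M = (n!/n^n) * (4/pi)^s * sqrt(|disc(K)|) = (2!/2^2) * (4/pi)^1 * sqrt(328)
= 0.5 * 1.273240 * 18.110770
= 11.5297

11.5297


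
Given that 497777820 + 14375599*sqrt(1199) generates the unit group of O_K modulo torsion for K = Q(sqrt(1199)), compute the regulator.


epsilon = 497777820 + 14375599*sqrt(1199)
= 9.9556e+08
R = ln(9.9556e+08)
= 20.7188

20.7188


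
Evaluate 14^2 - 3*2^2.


x^2 - d*y^2
= 14^2 - 3*2^2
= 196 - 12
= 184

184


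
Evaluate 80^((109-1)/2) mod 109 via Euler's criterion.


p = 109 is prime and the exponent is (p-1)/2 = 54, so by Euler's criterion 80^54 = (80/109) = +1 or -1 mod 109.
Compute by square-and-multiply:
  54 = 32 + 16 + 4 + 2 (binary 110110)
  Repeated squaring mod 109: 80^1 = 80, 80^2 = 78, 80^4 = 89, 80^8 = 73, 80^16 = 97, 80^32 = 35
  80^54 = 80^32 * 80^16 * 80^4 * 80^2 = 35 * 97 * 89 * 78 mod 109
    35 * 97 = 3395 = 16 mod 109
    16 * 89 = 1424 = 7 mod 109
    7 * 78 = 546 = 1 mod 109
  80^54 = 1 mod 109
Result 1: 80 is a quadratic residue mod 109.
80^54 mod 109 = 1

1


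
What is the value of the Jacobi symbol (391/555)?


Compute (391/555) via quadratic reciprocity:
  reciprocity: (391/555) -> -(555/391)
  reduce: (164/391)
  pull out 2: (2/391) = +1  (since 391 mod 8 = 7)
  pull out 2: (2/391) = +1  (since 391 mod 8 = 7)
  reciprocity: (41/391) -> +(391/41)
  reduce: (22/41)
  pull out 2: (2/41) = +1  (since 41 mod 8 = 1)
  reciprocity: (11/41) -> +(41/11)
  reduce: (8/11)
  pull out 2: (2/11) = -1  (since 11 mod 8 = 3)
  pull out 2: (2/11) = -1  (since 11 mod 8 = 3)
  pull out 2: (2/11) = -1  (since 11 mod 8 = 3)
  (1/11) = 1
Product of signs = 1

1


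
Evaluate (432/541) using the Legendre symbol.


p = 541 is prime, so compute (432/541) with the reciprocity algorithm (Jacobi-symbol steps: pull out 2s via (2/n), flip via reciprocity, reduce):
  pull out 2: (2/541) = -1  (since 541 mod 8 = 5)
  pull out 2: (2/541) = -1  (since 541 mod 8 = 5)
  pull out 2: (2/541) = -1  (since 541 mod 8 = 5)
  pull out 2: (2/541) = -1  (since 541 mod 8 = 5)
  reciprocity: (27/541) -> +(541/27)
  reduce: (1/27)
  (1/27) = 1
Product of signs = 1
(432/541) = 1

1


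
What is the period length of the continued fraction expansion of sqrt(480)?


Run the CF algorithm for sqrt(480).
a_0 = floor(sqrt(480)) = 21; set m_0=0, q_0=1.
Recurrence: m' = q*a - m,  q' = (d - m'^2)/q,  a' = floor((a_0 + m')/q').
  step 1: m=21, q=39, a=1
  step 2: m=18, q=4, a=9
  step 3: m=18, q=39, a=1
  step 4: m=21, q=1, a=42
a_4 = 2*a_0 = 42, so the period closes here.
sqrt(480) = [21; 1, 9, 1, 42]
Period length = 4

4


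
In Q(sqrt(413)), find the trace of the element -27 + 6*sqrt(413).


Tr(a + b*sqrt(d)) = (a + b*sqrt(d)) + (a - b*sqrt(d)) = 2a
= 2 * (-27)
= -54

-54


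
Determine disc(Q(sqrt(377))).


For K = Q(sqrt(d)) with d squarefree: disc(K) = d if d = 1 mod 4, and disc(K) = 4d if d = 2 or 3 mod 4.
Here d = 377, and d mod 4 = 1.
d = 1 mod 4 (O_K = Z[(1+sqrt(d))/2]), so disc(K) = d = 377

377


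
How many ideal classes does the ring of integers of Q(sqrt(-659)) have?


K = Q(sqrt(-659)). d mod 4 = 1, so D = disc(K) = d = -659
h(K) equals the number of primitive reduced positive-definite forms (a, b, c) = a*x^2 + b*x*y + c*y^2 with b^2 - 4ac = D,
where reduced means |b| <= a <= c, with b >= 0 whenever |b| = a or a = c, and primitive means gcd(a, b, c) = 1.
Reduced forces 3a^2 <= |D| = 659, so 1 <= a <= 14; b must have the parity of D, and c = (b^2 - D)/(4a) must be an integer >= a.
Enumerate a = 1..14, b in [-a, a]:
  a=1: (1, 1, 165)  [1]
  a=2: none
  a=3: (3, -1, 55), (3, 1, 55)  [2]
  a=4: none
  a=5: (5, -1, 33), (5, 1, 33)  [2]
  a=6..8: none
  a=9: (9, -5, 19), (9, 5, 19)  [2]
  a=10: none
  a=11: (11, -1, 15), (11, 1, 15)  [2]
  a=12: none
  a=13: (13, -11, 15), (13, 11, 15)  [2]
  a=14: none
Total reduced forms: 1 + 2 + 2 + 2 + 2 + 2 = 11
h = 11

11


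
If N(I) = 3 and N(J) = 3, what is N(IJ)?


N(IJ) = N(I) * N(J)
= 3 * 3
= 9

9


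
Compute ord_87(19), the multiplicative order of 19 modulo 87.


We want ord_87(19), the smallest k >= 1 with 19^k = 1 mod 87.
n = 87 = 3 * 29, phi(87) = 56; the order divides phi(n).
Divisors of 56: 1, 2, 4, 7, 8, 14, 28, 56
Repeated squaring mod 87: 19^1 = 19, 19^2 = 13, 19^4 = 82, 19^8 = 25, 19^16 = 16, 19^32 = 82
Test divisors in increasing order:
  k=1: 19^1 = 19 mod 87
  k=2: 19^2 = 13 mod 87
  k=4: 19^4 = 82 mod 87
  k=7: 19^7 = 82 * 13 * 19 = 70 mod 87
  k=8: 19^8 = 25 mod 87
  k=14: 19^14 = 25 * 82 * 13 = 28 mod 87
  k=28: 19^28 = 16 * 25 * 82 = 1 mod 87  <- first divisor giving 1
Order = 28

28


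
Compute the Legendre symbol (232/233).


p = 233 is prime, so compute (232/233) with the reciprocity algorithm (Jacobi-symbol steps: pull out 2s via (2/n), flip via reciprocity, reduce):
  pull out 2: (2/233) = +1  (since 233 mod 8 = 1)
  pull out 2: (2/233) = +1  (since 233 mod 8 = 1)
  pull out 2: (2/233) = +1  (since 233 mod 8 = 1)
  reciprocity: (29/233) -> +(233/29)
  reduce: (1/29)
  (1/29) = 1
Product of signs = 1
(232/233) = 1

1


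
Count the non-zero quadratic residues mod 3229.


For prime p, the number of non-zero quadratic residues is (p-1)/2.
= (3229-1)/2
= 1614

1614


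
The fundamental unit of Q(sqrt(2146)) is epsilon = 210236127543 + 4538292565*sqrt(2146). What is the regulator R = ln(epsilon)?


epsilon = 210236127543 + 4538292565*sqrt(2146)
= 4.2047e+11
R = ln(4.2047e+11)
= 26.7646

26.7646


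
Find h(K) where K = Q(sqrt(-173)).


K = Q(sqrt(-173)). d mod 4 = 3, so D = disc(K) = 4d = -692
h(K) equals the number of primitive reduced positive-definite forms (a, b, c) = a*x^2 + b*x*y + c*y^2 with b^2 - 4ac = D,
where reduced means |b| <= a <= c, with b >= 0 whenever |b| = a or a = c, and primitive means gcd(a, b, c) = 1.
Reduced forces 3a^2 <= |D| = 692, so 1 <= a <= 15; b must have the parity of D, and c = (b^2 - D)/(4a) must be an integer >= a.
Enumerate a = 1..15, b in [-a, a]:
  a=1: (1, 0, 173)  [1]
  a=2: (2, 2, 87)  [1]
  a=3: (3, -2, 58), (3, 2, 58)  [2]
  a=4..5: none
  a=6: (6, -2, 29), (6, 2, 29)  [2]
  a=7: (7, -6, 26), (7, 6, 26)  [2]
  a=8: none
  a=9: (9, -8, 21), (9, 8, 21)  [2]
  a=10: none
  a=11: (11, -10, 18), (11, 10, 18)  [2]
  a=12: none
  a=13: (13, -6, 14), (13, 6, 14)  [2]
  a=14..15: none
Total reduced forms: 1 + 1 + 2 + 2 + 2 + 2 + 2 + 2 = 14
h = 14

14


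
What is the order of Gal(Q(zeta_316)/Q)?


|Gal(Q(zeta_316)/Q)| = phi(316)
= 156

156


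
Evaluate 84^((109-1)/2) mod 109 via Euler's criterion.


p = 109 is prime and the exponent is (p-1)/2 = 54, so by Euler's criterion 84^54 = (84/109) = +1 or -1 mod 109.
Compute by square-and-multiply:
  54 = 32 + 16 + 4 + 2 (binary 110110)
  Repeated squaring mod 109: 84^1 = 84, 84^2 = 80, 84^4 = 78, 84^8 = 89, 84^16 = 73, 84^32 = 97
  84^54 = 84^32 * 84^16 * 84^4 * 84^2 = 97 * 73 * 78 * 80 mod 109
    97 * 73 = 7081 = 105 mod 109
    105 * 78 = 8190 = 15 mod 109
    15 * 80 = 1200 = 1 mod 109
  84^54 = 1 mod 109
Result 1: 84 is a quadratic residue mod 109.
84^54 mod 109 = 1

1


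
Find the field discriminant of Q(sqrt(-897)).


For K = Q(sqrt(d)) with d squarefree: disc(K) = d if d = 1 mod 4, and disc(K) = 4d if d = 2 or 3 mod 4.
Here d = -897, and d mod 4 = 3.
d = 3 mod 4, not 1 (O_K = Z[sqrt(d)]), so disc(K) = 4d = 4 * (-897) = -3588

-3588


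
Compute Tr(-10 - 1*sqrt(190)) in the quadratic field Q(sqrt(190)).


Tr(a + b*sqrt(d)) = (a + b*sqrt(d)) + (a - b*sqrt(d)) = 2a
= 2 * (-10)
= -20

-20


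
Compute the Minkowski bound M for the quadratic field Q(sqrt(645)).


d = 645, d mod 4 = 1, so disc(K) = d = 645; |disc(K)| = 645
Real quadratic field, so n = 2, s = r2 = 0, r1 = 2
M = (n!/n^n) * (4/pi)^s * sqrt(|disc(K)|) = (2!/2^2) * (4/pi)^0 * sqrt(645)
= 0.5 * 1.000000 * 25.396850
= 12.6984

12.6984


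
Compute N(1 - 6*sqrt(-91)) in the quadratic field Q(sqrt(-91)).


N(a + b*sqrt(d)) = a^2 - d*b^2
= (1)^2 - (-91)*(-6)^2
= 1 + 3276
= 3277

3277


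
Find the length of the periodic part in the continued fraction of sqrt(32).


Run the CF algorithm for sqrt(32).
a_0 = floor(sqrt(32)) = 5; set m_0=0, q_0=1.
Recurrence: m' = q*a - m,  q' = (d - m'^2)/q,  a' = floor((a_0 + m')/q').
  step 1: m=5, q=7, a=1
  step 2: m=2, q=4, a=1
  step 3: m=2, q=7, a=1
  step 4: m=5, q=1, a=10
a_4 = 2*a_0 = 10, so the period closes here.
sqrt(32) = [5; 1, 1, 1, 10]
Period length = 4

4


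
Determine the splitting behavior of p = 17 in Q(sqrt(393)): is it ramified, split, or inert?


K = Q(sqrt(393)). Since d mod 4 = 1, disc(K) = 393.
Check p | disc: 393 mod 17 = 2.
p does not divide disc. Compute Legendre symbol (d/p):
2^((17-1)/2) mod 17 = 1
(d/p) = 1, so p splits: (p) = P*P' with e=1, f=1, g=2.
Therefore p is split.

split


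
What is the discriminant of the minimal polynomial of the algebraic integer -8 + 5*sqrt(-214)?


The element -8 + 5*sqrt(-214) has minimal polynomial:
x^2 + 16*x + 5414
Discriminant = (16)^2 - 4*(5414)
= 256 - 21656
= -21400

-21400


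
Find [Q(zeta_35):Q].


The degree equals Euler's totient phi(35).
35 = 5 * 7
phi(35) = 24

24


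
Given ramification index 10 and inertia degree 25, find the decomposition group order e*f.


|D_P| = e * f
= 10 * 25
= 250

250


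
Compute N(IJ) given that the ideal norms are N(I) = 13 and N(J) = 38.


N(IJ) = N(I) * N(J)
= 13 * 38
= 494

494


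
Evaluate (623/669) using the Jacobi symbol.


Compute (623/669) via quadratic reciprocity:
  reciprocity: (623/669) -> +(669/623)
  reduce: (46/623)
  pull out 2: (2/623) = +1  (since 623 mod 8 = 7)
  reciprocity: (23/623) -> -(623/23)
  reduce: (2/23)
  pull out 2: (2/23) = +1  (since 23 mod 8 = 7)
  (1/23) = 1
Product of signs = -1

-1


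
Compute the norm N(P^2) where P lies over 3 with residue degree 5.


N(P^a) = p^(a*f)
= 3^(2*5)
= 3^10
= 59049

59049


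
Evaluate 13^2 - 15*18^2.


x^2 - d*y^2
= 13^2 - 15*18^2
= 169 - 4860
= -4691

-4691


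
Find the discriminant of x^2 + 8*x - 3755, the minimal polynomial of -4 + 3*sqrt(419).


The element -4 + 3*sqrt(419) has minimal polynomial:
x^2 + 8*x - 3755
Discriminant = (8)^2 - 4*(-3755)
= 64 + 15020
= 15084

15084


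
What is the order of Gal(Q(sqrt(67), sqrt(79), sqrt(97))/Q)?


The 3 square roots of distinct primes are multiplicatively independent over Q,
so [K:Q] = 2^3 and Gal(K/Q) is isomorphic to (Z/2Z)^3.
|Gal| = 2^3 = 8

8


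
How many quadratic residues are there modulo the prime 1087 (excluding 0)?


For prime p, the number of non-zero quadratic residues is (p-1)/2.
= (1087-1)/2
= 543

543


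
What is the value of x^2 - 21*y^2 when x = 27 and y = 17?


x^2 - d*y^2
= 27^2 - 21*17^2
= 729 - 6069
= -5340

-5340


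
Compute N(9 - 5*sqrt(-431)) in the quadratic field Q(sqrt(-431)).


N(a + b*sqrt(d)) = a^2 - d*b^2
= (9)^2 - (-431)*(-5)^2
= 81 + 10775
= 10856

10856


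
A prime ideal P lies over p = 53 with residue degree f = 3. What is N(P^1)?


N(P^a) = p^(a*f)
= 53^(1*3)
= 53^3
= 148877

148877


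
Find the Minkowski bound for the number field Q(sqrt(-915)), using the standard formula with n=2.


d = -915, d mod 4 = 1, so disc(K) = d = -915; |disc(K)| = 915
Imaginary quadratic field, so n = 2, s = r2 = 1, r1 = 0
M = (n!/n^n) * (4/pi)^s * sqrt(|disc(K)|) = (2!/2^2) * (4/pi)^1 * sqrt(915)
= 0.5 * 1.273240 * 30.248967
= 19.2571

19.2571


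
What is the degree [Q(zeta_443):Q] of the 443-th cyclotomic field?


The degree equals Euler's totient phi(443).
443 = 443
phi(443) = 442

442


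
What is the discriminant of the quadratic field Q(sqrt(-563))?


For K = Q(sqrt(d)) with d squarefree: disc(K) = d if d = 1 mod 4, and disc(K) = 4d if d = 2 or 3 mod 4.
Here d = -563, and d mod 4 = 1.
d = 1 mod 4 (O_K = Z[(1+sqrt(d))/2]), so disc(K) = d = -563

-563


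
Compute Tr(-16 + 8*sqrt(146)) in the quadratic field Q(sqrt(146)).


Tr(a + b*sqrt(d)) = (a + b*sqrt(d)) + (a - b*sqrt(d)) = 2a
= 2 * (-16)
= -32

-32


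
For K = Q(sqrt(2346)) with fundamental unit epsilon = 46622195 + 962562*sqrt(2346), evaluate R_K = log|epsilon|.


epsilon = 46622195 + 962562*sqrt(2346)
= 9.3244e+07
R = ln(9.3244e+07)
= 18.3507

18.3507


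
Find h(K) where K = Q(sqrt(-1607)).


K = Q(sqrt(-1607)). d mod 4 = 1, so D = disc(K) = d = -1607
h(K) equals the number of primitive reduced positive-definite forms (a, b, c) = a*x^2 + b*x*y + c*y^2 with b^2 - 4ac = D,
where reduced means |b| <= a <= c, with b >= 0 whenever |b| = a or a = c, and primitive means gcd(a, b, c) = 1.
Reduced forces 3a^2 <= |D| = 1607, so 1 <= a <= 23; b must have the parity of D, and c = (b^2 - D)/(4a) must be an integer >= a.
Enumerate a = 1..23, b in [-a, a]:
  a=1: (1, 1, 402)  [1]
  a=2: (2, -1, 201), (2, 1, 201)  [2]
  a=3: (3, -1, 134), (3, 1, 134)  [2]
  a=4: (4, -3, 101), (4, 3, 101)  [2]
  a=5: none
  a=6: (6, -5, 68), (6, -1, 67), (6, 1, 67), (6, 5, 68)  [4]
  a=7: none
  a=8: (8, -5, 51), (8, 5, 51)  [2]
  a=9: (9, -7, 46), (9, 7, 46)  [2]
  a=10..11: none
  a=12: (12, -11, 36), (12, -5, 34), (12, 5, 34), (12, 11, 36)  [4]
  a=13..15: none
  a=16: (16, -11, 27), (16, 11, 27)  [2]
  a=17: (17, -5, 24), (17, 5, 24)  [2]
  a=18: (18, -11, 24), (18, -7, 23), (18, 7, 23), (18, 11, 24)  [4]
  a=19..23: none
Total reduced forms: 1 + 2 + 2 + 2 + 4 + 2 + 2 + 4 + 2 + 2 + 4 = 27
h = 27

27


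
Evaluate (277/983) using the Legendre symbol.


p = 983 is prime, so compute (277/983) with the reciprocity algorithm (Jacobi-symbol steps: pull out 2s via (2/n), flip via reciprocity, reduce):
  reciprocity: (277/983) -> +(983/277)
  reduce: (152/277)
  pull out 2: (2/277) = -1  (since 277 mod 8 = 5)
  pull out 2: (2/277) = -1  (since 277 mod 8 = 5)
  pull out 2: (2/277) = -1  (since 277 mod 8 = 5)
  reciprocity: (19/277) -> +(277/19)
  reduce: (11/19)
  reciprocity: (11/19) -> -(19/11)
  reduce: (8/11)
  pull out 2: (2/11) = -1  (since 11 mod 8 = 3)
  pull out 2: (2/11) = -1  (since 11 mod 8 = 3)
  pull out 2: (2/11) = -1  (since 11 mod 8 = 3)
  (1/11) = 1
Product of signs = -1
(277/983) = -1

-1


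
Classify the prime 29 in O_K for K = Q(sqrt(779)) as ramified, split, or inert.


K = Q(sqrt(779)). Since d mod 4 = 3, disc(K) = 3116.
Check p | disc: 3116 mod 29 = 13.
p does not divide disc. Compute Legendre symbol (d/p):
25^((29-1)/2) mod 29 = 1
(d/p) = 1, so p splits: (p) = P*P' with e=1, f=1, g=2.
Therefore p is split.

split


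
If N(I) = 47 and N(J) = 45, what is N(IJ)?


N(IJ) = N(I) * N(J)
= 47 * 45
= 2115

2115


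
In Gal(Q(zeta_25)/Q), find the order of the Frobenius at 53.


The Frobenius at p in Gal(Q(zeta_n)/Q) = (Z/nZ)* is the class of p, so its order is ord_25(53), the smallest k >= 1 with 53^k = 1 mod 25.
n = 25 = 5^2, phi(25) = 20; the order divides phi(n).
Divisors of 20: 1, 2, 4, 5, 10, 20
Repeated squaring mod 25: 53^1 = 3, 53^2 = 9, 53^4 = 6, 53^8 = 11, 53^16 = 21
Test divisors in increasing order:
  k=1: 53^1 = 3 mod 25
  k=2: 53^2 = 9 mod 25
  k=4: 53^4 = 6 mod 25
  k=5: 53^5 = 6 * 3 = 18 mod 25
  k=10: 53^10 = 11 * 9 = 24 mod 25
  k=20: 53^20 = 21 * 6 = 1 mod 25  <- first divisor giving 1
Order = 20

20


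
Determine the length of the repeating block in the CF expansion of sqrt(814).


Run the CF algorithm for sqrt(814).
a_0 = floor(sqrt(814)) = 28; set m_0=0, q_0=1.
Recurrence: m' = q*a - m,  q' = (d - m'^2)/q,  a' = floor((a_0 + m')/q').
  step 1: m=28, q=30, a=1
  step 2: m=2, q=27, a=1
  step 3: m=25, q=7, a=7
  step 4: m=24, q=34, a=1
  step 5: m=10, q=21, a=1
  step 6: m=11, q=33, a=1
  step 7: m=22, q=10, a=5
  step 8: m=28, q=3, a=18
  step 9: m=26, q=46, a=1
  step 10: m=20, q=9, a=5
  step 11: m=25, q=21, a=2
  step 12: m=17, q=25, a=1
  step 13: m=8, q=30, a=1
  step 14: m=22, q=11, a=4
  step 15: m=22, q=30, a=1
  step 16: m=8, q=25, a=1
  step 17: m=17, q=21, a=2
  step 18: m=25, q=9, a=5
  step 19: m=20, q=46, a=1
  step 20: m=26, q=3, a=18
  step 21: m=28, q=10, a=5
  step 22: m=22, q=33, a=1
  step 23: m=11, q=21, a=1
  step 24: m=10, q=34, a=1
  step 25: m=24, q=7, a=7
  step 26: m=25, q=27, a=1
  step 27: m=2, q=30, a=1
  step 28: m=28, q=1, a=56
a_28 = 2*a_0 = 56, so the period closes here.
sqrt(814) = [28; 1, 1, 7, 1, 1, 1, 5, 18, 1, 5, 2, 1, 1, 4, 1, 1, 2, 5, 1, 18, 5, 1, 1, 1, 7, 1, 1, 56]
Period length = 28

28


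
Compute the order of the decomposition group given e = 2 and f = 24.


|D_P| = e * f
= 2 * 24
= 48

48


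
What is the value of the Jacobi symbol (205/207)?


Compute (205/207) via quadratic reciprocity:
  reciprocity: (205/207) -> +(207/205)
  reduce: (2/205)
  pull out 2: (2/205) = -1  (since 205 mod 8 = 5)
  (1/205) = 1
Product of signs = -1

-1


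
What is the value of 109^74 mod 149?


p = 149 is prime and the exponent is (p-1)/2 = 74, so by Euler's criterion 109^74 = (109/149) = +1 or -1 mod 149.
Compute by square-and-multiply:
  74 = 64 + 8 + 2 (binary 1001010)
  Repeated squaring mod 149: 109^1 = 109, 109^2 = 110, 109^4 = 31, 109^8 = 67, 109^16 = 19, 109^32 = 63, 109^64 = 95
  109^74 = 109^64 * 109^8 * 109^2 = 95 * 67 * 110 mod 149
    95 * 67 = 6365 = 107 mod 149
    107 * 110 = 11770 = 148 mod 149
  109^74 = 148 mod 149
Result 148 = p - 1 = -1 mod 149: 109 is a quadratic non-residue mod 149. As a residue in [0, p-1] the value is 148.
109^74 mod 149 = 148

148


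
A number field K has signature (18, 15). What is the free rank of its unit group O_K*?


By Dirichlet's unit theorem:
rank = r1 + r2 - 1
= 18 + 15 - 1
= 32

32


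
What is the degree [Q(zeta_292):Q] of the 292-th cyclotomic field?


The degree equals Euler's totient phi(292).
292 = 2^2 * 73
phi(292) = 144

144


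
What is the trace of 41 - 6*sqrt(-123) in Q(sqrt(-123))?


Tr(a + b*sqrt(d)) = (a + b*sqrt(d)) + (a - b*sqrt(d)) = 2a
= 2 * (41)
= 82

82


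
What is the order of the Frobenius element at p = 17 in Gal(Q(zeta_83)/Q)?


The Frobenius at p in Gal(Q(zeta_n)/Q) = (Z/nZ)* is the class of p, so its order is ord_83(17), the smallest k >= 1 with 17^k = 1 mod 83.
n = 83 = 83, phi(83) = 82; the order divides phi(n).
Divisors of 82: 1, 2, 41, 82
Repeated squaring mod 83: 17^1 = 17, 17^2 = 40, 17^4 = 23, 17^8 = 31, 17^16 = 48, 17^32 = 63, 17^64 = 68
Test divisors in increasing order:
  k=1: 17^1 = 17 mod 83
  k=2: 17^2 = 40 mod 83
  k=41: 17^41 = 63 * 31 * 17 = 1 mod 83  <- first divisor giving 1
Order = 41

41


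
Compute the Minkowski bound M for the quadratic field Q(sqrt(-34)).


d = -34, d mod 4 = 2, so disc(K) = 4d = -136; |disc(K)| = 136
Imaginary quadratic field, so n = 2, s = r2 = 1, r1 = 0
M = (n!/n^n) * (4/pi)^s * sqrt(|disc(K)|) = (2!/2^2) * (4/pi)^1 * sqrt(136)
= 0.5 * 1.273240 * 11.661904
= 7.4242

7.4242


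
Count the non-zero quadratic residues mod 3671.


For prime p, the number of non-zero quadratic residues is (p-1)/2.
= (3671-1)/2
= 1835

1835


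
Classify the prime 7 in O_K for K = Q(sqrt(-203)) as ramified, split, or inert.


K = Q(sqrt(-203)). Since d mod 4 = 1, disc(K) = -203.
Check p | disc: -203 mod 7 = 0.
p divides disc, so p ramifies: (p) = P^2 with e=2, f=1, g=1.
Therefore p is ramified.

ramified


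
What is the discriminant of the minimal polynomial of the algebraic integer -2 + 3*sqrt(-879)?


The element -2 + 3*sqrt(-879) has minimal polynomial:
x^2 + 4*x + 7915
Discriminant = (4)^2 - 4*(7915)
= 16 - 31660
= -31644

-31644


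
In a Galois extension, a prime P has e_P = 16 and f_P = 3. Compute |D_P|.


|D_P| = e * f
= 16 * 3
= 48

48


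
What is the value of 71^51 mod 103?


p = 103 is prime and the exponent is (p-1)/2 = 51, so by Euler's criterion 71^51 = (71/103) = +1 or -1 mod 103.
Compute by square-and-multiply:
  51 = 32 + 16 + 2 + 1 (binary 110011)
  Repeated squaring mod 103: 71^1 = 71, 71^2 = 97, 71^4 = 36, 71^8 = 60, 71^16 = 98, 71^32 = 25
  71^51 = 71^32 * 71^16 * 71^2 * 71^1 = 25 * 98 * 97 * 71 mod 103
    25 * 98 = 2450 = 81 mod 103
    81 * 97 = 7857 = 29 mod 103
    29 * 71 = 2059 = 102 mod 103
  71^51 = 102 mod 103
Result 102 = p - 1 = -1 mod 103: 71 is a quadratic non-residue mod 103. As a residue in [0, p-1] the value is 102.
71^51 mod 103 = 102

102


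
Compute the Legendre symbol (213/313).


p = 313 is prime, so compute (213/313) with the reciprocity algorithm (Jacobi-symbol steps: pull out 2s via (2/n), flip via reciprocity, reduce):
  reciprocity: (213/313) -> +(313/213)
  reduce: (100/213)
  pull out 2: (2/213) = -1  (since 213 mod 8 = 5)
  pull out 2: (2/213) = -1  (since 213 mod 8 = 5)
  reciprocity: (25/213) -> +(213/25)
  reduce: (13/25)
  reciprocity: (13/25) -> +(25/13)
  reduce: (12/13)
  pull out 2: (2/13) = -1  (since 13 mod 8 = 5)
  pull out 2: (2/13) = -1  (since 13 mod 8 = 5)
  reciprocity: (3/13) -> +(13/3)
  reduce: (1/3)
  (1/3) = 1
Product of signs = 1
(213/313) = 1

1


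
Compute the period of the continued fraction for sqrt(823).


Run the CF algorithm for sqrt(823).
a_0 = floor(sqrt(823)) = 28; set m_0=0, q_0=1.
Recurrence: m' = q*a - m,  q' = (d - m'^2)/q,  a' = floor((a_0 + m')/q').
  step 1: m=28, q=39, a=1
  step 2: m=11, q=18, a=2
  step 3: m=25, q=11, a=4
  step 4: m=19, q=42, a=1
  step 5: m=23, q=7, a=7
  step 6: m=26, q=21, a=2
  step 7: m=16, q=27, a=1
  step 8: m=11, q=26, a=1
  step 9: m=15, q=23, a=1
  step 10: m=8, q=33, a=1
  step 11: m=25, q=6, a=8
  step 12: m=23, q=49, a=1
  step 13: m=26, q=3, a=18
  step 14: m=28, q=13, a=4
  step 15: m=24, q=19, a=2
  step 16: m=14, q=33, a=1
  step 17: m=19, q=14, a=3
  step 18: m=23, q=21, a=2
  step 19: m=19, q=22, a=2
  step 20: m=25, q=9, a=5
  step 21: m=20, q=47, a=1
  step 22: m=27, q=2, a=27
  step 23: m=27, q=47, a=1
  step 24: m=20, q=9, a=5
  step 25: m=25, q=22, a=2
  step 26: m=19, q=21, a=2
  step 27: m=23, q=14, a=3
  step 28: m=19, q=33, a=1
  step 29: m=14, q=19, a=2
  step 30: m=24, q=13, a=4
  step 31: m=28, q=3, a=18
  step 32: m=26, q=49, a=1
  step 33: m=23, q=6, a=8
  step 34: m=25, q=33, a=1
  step 35: m=8, q=23, a=1
  step 36: m=15, q=26, a=1
  step 37: m=11, q=27, a=1
  step 38: m=16, q=21, a=2
  step 39: m=26, q=7, a=7
  step 40: m=23, q=42, a=1
  step 41: m=19, q=11, a=4
  step 42: m=25, q=18, a=2
  step 43: m=11, q=39, a=1
  step 44: m=28, q=1, a=56
a_44 = 2*a_0 = 56, so the period closes here.
sqrt(823) = [28; 1, 2, 4, 1, 7, 2, 1, 1, 1, 1, 8, 1, 18, 4, 2, 1, 3, 2, 2, 5, 1, 27, 1, 5, 2, 2, 3, 1, 2, 4, 18, 1, 8, 1, 1, 1, 1, 2, 7, 1, 4, 2, 1, 56]
Period length = 44

44


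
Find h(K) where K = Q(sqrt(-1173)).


K = Q(sqrt(-1173)). d mod 4 = 3, so D = disc(K) = 4d = -4692
h(K) equals the number of primitive reduced positive-definite forms (a, b, c) = a*x^2 + b*x*y + c*y^2 with b^2 - 4ac = D,
where reduced means |b| <= a <= c, with b >= 0 whenever |b| = a or a = c, and primitive means gcd(a, b, c) = 1.
Reduced forces 3a^2 <= |D| = 4692, so 1 <= a <= 39; b must have the parity of D, and c = (b^2 - D)/(4a) must be an integer >= a.
Enumerate a = 1..39, b in [-a, a]:
  a=1: (1, 0, 1173)  [1]
  a=2: (2, 2, 587)  [1]
  a=3: (3, 0, 391)  [1]
  a=4..5: none
  a=6: (6, 6, 197)  [1]
  a=7..10: none
  a=11: (11, -4, 107), (11, 4, 107)  [2]
  a=12: none
  a=13: (13, -12, 93), (13, 12, 93)  [2]
  a=14..16: none
  a=17: (17, 0, 69)  [1]
  a=18: none
  a=19: (19, -18, 66), (19, 18, 66)  [2]
  a=20..21: none
  a=22: (22, -18, 57), (22, 18, 57)  [2]
  a=23: (23, 0, 51)  [1]
  a=24..25: none
  a=26: (26, -14, 47), (26, 14, 47)  [2]
  a=27..28: none
  a=29: (29, -8, 41), (29, 8, 41)  [2]
  a=30: none
  a=31: (31, -12, 39), (31, 12, 39)  [2]
  a=32: none
  a=33: (33, -18, 38), (33, 18, 38)  [2]
  a=34: (34, 34, 43)  [1]
  a=35..36: none
  a=37: (37, 28, 37)  [1]
  a=38..39: none
Total reduced forms: 1 + 1 + 1 + 1 + 2 + 2 + 1 + 2 + 2 + 1 + 2 + 2 + 2 + 2 + 1 + 1 = 24
h = 24

24


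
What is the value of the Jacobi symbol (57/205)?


Compute (57/205) via quadratic reciprocity:
  reciprocity: (57/205) -> +(205/57)
  reduce: (34/57)
  pull out 2: (2/57) = +1  (since 57 mod 8 = 1)
  reciprocity: (17/57) -> +(57/17)
  reduce: (6/17)
  pull out 2: (2/17) = +1  (since 17 mod 8 = 1)
  reciprocity: (3/17) -> +(17/3)
  reduce: (2/3)
  pull out 2: (2/3) = -1  (since 3 mod 8 = 3)
  (1/3) = 1
Product of signs = -1

-1


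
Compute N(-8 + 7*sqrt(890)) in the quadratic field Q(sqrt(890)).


N(a + b*sqrt(d)) = a^2 - d*b^2
= (-8)^2 - (890)*(7)^2
= 64 - 43610
= -43546

-43546


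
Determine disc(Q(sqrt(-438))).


For K = Q(sqrt(d)) with d squarefree: disc(K) = d if d = 1 mod 4, and disc(K) = 4d if d = 2 or 3 mod 4.
Here d = -438, and d mod 4 = 2.
d = 2 mod 4, not 1 (O_K = Z[sqrt(d)]), so disc(K) = 4d = 4 * (-438) = -1752

-1752


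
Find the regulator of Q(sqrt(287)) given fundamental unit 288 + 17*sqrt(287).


epsilon = 288 + 17*sqrt(287)
= 575.9983
R = ln(575.9983)
= 6.3561

6.3561


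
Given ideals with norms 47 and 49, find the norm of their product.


N(IJ) = N(I) * N(J)
= 47 * 49
= 2303

2303


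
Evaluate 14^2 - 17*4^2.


x^2 - d*y^2
= 14^2 - 17*4^2
= 196 - 272
= -76

-76


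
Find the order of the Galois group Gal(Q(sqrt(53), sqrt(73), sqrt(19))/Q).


The 3 square roots of distinct primes are multiplicatively independent over Q,
so [K:Q] = 2^3 and Gal(K/Q) is isomorphic to (Z/2Z)^3.
|Gal| = 2^3 = 8

8


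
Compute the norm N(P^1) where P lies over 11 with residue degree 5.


N(P^a) = p^(a*f)
= 11^(1*5)
= 11^5
= 161051

161051


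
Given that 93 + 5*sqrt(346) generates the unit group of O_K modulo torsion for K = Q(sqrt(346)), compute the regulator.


epsilon = 93 + 5*sqrt(346)
= 186.0054
R = ln(186.0054)
= 5.2258

5.2258


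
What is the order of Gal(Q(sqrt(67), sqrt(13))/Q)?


The 2 square roots of distinct primes are multiplicatively independent over Q,
so [K:Q] = 2^2 and Gal(K/Q) is isomorphic to (Z/2Z)^2.
|Gal| = 2^2 = 4

4


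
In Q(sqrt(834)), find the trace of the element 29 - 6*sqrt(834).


Tr(a + b*sqrt(d)) = (a + b*sqrt(d)) + (a - b*sqrt(d)) = 2a
= 2 * (29)
= 58

58


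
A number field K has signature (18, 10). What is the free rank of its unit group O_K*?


By Dirichlet's unit theorem:
rank = r1 + r2 - 1
= 18 + 10 - 1
= 27

27


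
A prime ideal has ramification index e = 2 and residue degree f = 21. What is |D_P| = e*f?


|D_P| = e * f
= 2 * 21
= 42

42


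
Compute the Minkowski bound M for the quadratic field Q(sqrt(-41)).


d = -41, d mod 4 = 3, so disc(K) = 4d = -164; |disc(K)| = 164
Imaginary quadratic field, so n = 2, s = r2 = 1, r1 = 0
M = (n!/n^n) * (4/pi)^s * sqrt(|disc(K)|) = (2!/2^2) * (4/pi)^1 * sqrt(164)
= 0.5 * 1.273240 * 12.806248
= 8.1527

8.1527


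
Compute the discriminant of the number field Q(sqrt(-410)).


For K = Q(sqrt(d)) with d squarefree: disc(K) = d if d = 1 mod 4, and disc(K) = 4d if d = 2 or 3 mod 4.
Here d = -410, and d mod 4 = 2.
d = 2 mod 4, not 1 (O_K = Z[sqrt(d)]), so disc(K) = 4d = 4 * (-410) = -1640

-1640


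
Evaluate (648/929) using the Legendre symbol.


p = 929 is prime, so compute (648/929) with the reciprocity algorithm (Jacobi-symbol steps: pull out 2s via (2/n), flip via reciprocity, reduce):
  pull out 2: (2/929) = +1  (since 929 mod 8 = 1)
  pull out 2: (2/929) = +1  (since 929 mod 8 = 1)
  pull out 2: (2/929) = +1  (since 929 mod 8 = 1)
  reciprocity: (81/929) -> +(929/81)
  reduce: (38/81)
  pull out 2: (2/81) = +1  (since 81 mod 8 = 1)
  reciprocity: (19/81) -> +(81/19)
  reduce: (5/19)
  reciprocity: (5/19) -> +(19/5)
  reduce: (4/5)
  pull out 2: (2/5) = -1  (since 5 mod 8 = 5)
  pull out 2: (2/5) = -1  (since 5 mod 8 = 5)
  (1/5) = 1
Product of signs = 1
(648/929) = 1

1


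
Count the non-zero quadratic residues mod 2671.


For prime p, the number of non-zero quadratic residues is (p-1)/2.
= (2671-1)/2
= 1335

1335


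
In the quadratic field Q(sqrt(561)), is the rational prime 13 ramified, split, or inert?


K = Q(sqrt(561)). Since d mod 4 = 1, disc(K) = 561.
Check p | disc: 561 mod 13 = 2.
p does not divide disc. Compute Legendre symbol (d/p):
2^((13-1)/2) mod 13 = -1
(d/p) = -1, so p is inert: (p) stays prime with e=1, f=2, g=1.
Therefore p is inert.

inert


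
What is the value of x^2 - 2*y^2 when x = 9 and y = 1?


x^2 - d*y^2
= 9^2 - 2*1^2
= 81 - 2
= 79

79


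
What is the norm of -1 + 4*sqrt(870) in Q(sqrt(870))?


N(a + b*sqrt(d)) = a^2 - d*b^2
= (-1)^2 - (870)*(4)^2
= 1 - 13920
= -13919

-13919


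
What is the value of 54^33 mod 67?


p = 67 is prime and the exponent is (p-1)/2 = 33, so by Euler's criterion 54^33 = (54/67) = +1 or -1 mod 67.
Compute by square-and-multiply:
  33 = 32 + 1 (binary 100001)
  Repeated squaring mod 67: 54^1 = 54, 54^2 = 35, 54^4 = 19, 54^8 = 26, 54^16 = 6, 54^32 = 36
  54^33 = 54^32 * 54^1 = 36 * 54 mod 67
    36 * 54 = 1944 = 1 mod 67
  54^33 = 1 mod 67
Result 1: 54 is a quadratic residue mod 67.
54^33 mod 67 = 1

1


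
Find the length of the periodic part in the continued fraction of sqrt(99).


Run the CF algorithm for sqrt(99).
a_0 = floor(sqrt(99)) = 9; set m_0=0, q_0=1.
Recurrence: m' = q*a - m,  q' = (d - m'^2)/q,  a' = floor((a_0 + m')/q').
  step 1: m=9, q=18, a=1
  step 2: m=9, q=1, a=18
a_2 = 2*a_0 = 18, so the period closes here.
sqrt(99) = [9; 1, 18]
Period length = 2

2


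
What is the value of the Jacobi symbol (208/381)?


Compute (208/381) via quadratic reciprocity:
  pull out 2: (2/381) = -1  (since 381 mod 8 = 5)
  pull out 2: (2/381) = -1  (since 381 mod 8 = 5)
  pull out 2: (2/381) = -1  (since 381 mod 8 = 5)
  pull out 2: (2/381) = -1  (since 381 mod 8 = 5)
  reciprocity: (13/381) -> +(381/13)
  reduce: (4/13)
  pull out 2: (2/13) = -1  (since 13 mod 8 = 5)
  pull out 2: (2/13) = -1  (since 13 mod 8 = 5)
  (1/13) = 1
Product of signs = 1

1


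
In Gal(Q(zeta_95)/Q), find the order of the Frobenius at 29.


The Frobenius at p in Gal(Q(zeta_n)/Q) = (Z/nZ)* is the class of p, so its order is ord_95(29), the smallest k >= 1 with 29^k = 1 mod 95.
n = 95 = 5 * 19, phi(95) = 72; the order divides phi(n).
Divisors of 72: 1, 2, 3, 4, 6, 8, 9, 12, 18, 24, 36, 72
Repeated squaring mod 95: 29^1 = 29, 29^2 = 81, 29^4 = 6, 29^8 = 36, 29^16 = 61, 29^32 = 16, 29^64 = 66
Test divisors in increasing order:
  k=1: 29^1 = 29 mod 95
  k=2: 29^2 = 81 mod 95
  k=3: 29^3 = 81 * 29 = 69 mod 95
  k=4: 29^4 = 6 mod 95
  k=6: 29^6 = 6 * 81 = 11 mod 95
  k=8: 29^8 = 36 mod 95
  k=9: 29^9 = 36 * 29 = 94 mod 95
  k=12: 29^12 = 36 * 6 = 26 mod 95
  k=18: 29^18 = 61 * 81 = 1 mod 95  <- first divisor giving 1
Order = 18

18


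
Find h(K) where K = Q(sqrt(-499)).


K = Q(sqrt(-499)). d mod 4 = 1, so D = disc(K) = d = -499
h(K) equals the number of primitive reduced positive-definite forms (a, b, c) = a*x^2 + b*x*y + c*y^2 with b^2 - 4ac = D,
where reduced means |b| <= a <= c, with b >= 0 whenever |b| = a or a = c, and primitive means gcd(a, b, c) = 1.
Reduced forces 3a^2 <= |D| = 499, so 1 <= a <= 12; b must have the parity of D, and c = (b^2 - D)/(4a) must be an integer >= a.
Enumerate a = 1..12, b in [-a, a]:
  a=1: (1, 1, 125)  [1]
  a=2..4: none
  a=5: (5, -1, 25), (5, 1, 25)  [2]
  a=6..12: none
Total reduced forms: 1 + 2 = 3
h = 3

3


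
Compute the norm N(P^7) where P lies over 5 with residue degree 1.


N(P^a) = p^(a*f)
= 5^(7*1)
= 5^7
= 78125

78125


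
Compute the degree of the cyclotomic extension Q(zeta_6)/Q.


The degree equals Euler's totient phi(6).
6 = 2 * 3
phi(6) = 2

2


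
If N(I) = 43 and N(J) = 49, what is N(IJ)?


N(IJ) = N(I) * N(J)
= 43 * 49
= 2107

2107


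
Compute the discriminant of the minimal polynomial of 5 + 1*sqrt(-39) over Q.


The element 5 + 1*sqrt(-39) has minimal polynomial:
x^2 - 10*x + 64
Discriminant = (-10)^2 - 4*(64)
= 100 - 256
= -156

-156


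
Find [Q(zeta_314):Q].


The degree equals Euler's totient phi(314).
314 = 2 * 157
phi(314) = 156

156


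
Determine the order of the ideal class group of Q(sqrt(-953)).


K = Q(sqrt(-953)). d mod 4 = 3, so D = disc(K) = 4d = -3812
h(K) equals the number of primitive reduced positive-definite forms (a, b, c) = a*x^2 + b*x*y + c*y^2 with b^2 - 4ac = D,
where reduced means |b| <= a <= c, with b >= 0 whenever |b| = a or a = c, and primitive means gcd(a, b, c) = 1.
Reduced forces 3a^2 <= |D| = 3812, so 1 <= a <= 35; b must have the parity of D, and c = (b^2 - D)/(4a) must be an integer >= a.
Enumerate a = 1..35, b in [-a, a]:
  a=1: (1, 0, 953)  [1]
  a=2: (2, 2, 477)  [1]
  a=3: (3, -2, 318), (3, 2, 318)  [2]
  a=4..5: none
  a=6: (6, -2, 159), (6, 2, 159)  [2]
  a=7..8: none
  a=9: (9, -2, 106), (9, 2, 106)  [2]
  a=10: none
  a=11: (11, -4, 87), (11, 4, 87)  [2]
  a=12: none
  a=13: (13, -6, 74), (13, 6, 74)  [2]
  a=14..16: none
  a=17: (17, -8, 57), (17, 8, 57)  [2]
  a=18: (18, -2, 53), (18, 2, 53)  [2]
  a=19: (19, -8, 51), (19, 8, 51)  [2]
  a=20..21: none
  a=22: (22, -18, 47), (22, 18, 47)  [2]
  a=23: (23, -12, 43), (23, 12, 43)  [2]
  a=24..25: none
  a=26: (26, -6, 37), (26, 6, 37)  [2]
  a=27: (27, -20, 39), (27, 20, 39)  [2]
  a=28: none
  a=29: (29, -4, 33), (29, 4, 33)  [2]
  a=30: none
  a=31: (31, -30, 38), (31, 30, 38)  [2]
  a=32: none
  a=33: (33, -26, 34), (33, 26, 34)  [2]
  a=34..35: none
Total reduced forms: 1 + 1 + 2 + 2 + 2 + 2 + 2 + 2 + 2 + 2 + 2 + 2 + 2 + 2 + 2 + 2 + 2 = 32
h = 32

32


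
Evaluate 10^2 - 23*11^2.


x^2 - d*y^2
= 10^2 - 23*11^2
= 100 - 2783
= -2683

-2683


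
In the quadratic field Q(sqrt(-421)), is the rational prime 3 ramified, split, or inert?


K = Q(sqrt(-421)). Since d mod 4 = 3, disc(K) = -1684.
Check p | disc: -1684 mod 3 = 2.
p does not divide disc. Compute Legendre symbol (d/p):
2^((3-1)/2) mod 3 = -1
(d/p) = -1, so p is inert: (p) stays prime with e=1, f=2, g=1.
Therefore p is inert.

inert


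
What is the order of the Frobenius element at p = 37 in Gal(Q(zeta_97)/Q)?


The Frobenius at p in Gal(Q(zeta_n)/Q) = (Z/nZ)* is the class of p, so its order is ord_97(37), the smallest k >= 1 with 37^k = 1 mod 97.
n = 97 = 97, phi(97) = 96; the order divides phi(n).
Divisors of 96: 1, 2, 3, 4, 6, 8, 12, 16, 24, 32, 48, 96
Repeated squaring mod 97: 37^1 = 37, 37^2 = 11, 37^4 = 24, 37^8 = 91, 37^16 = 36, 37^32 = 35, 37^64 = 61
Test divisors in increasing order:
  k=1: 37^1 = 37 mod 97
  k=2: 37^2 = 11 mod 97
  k=3: 37^3 = 11 * 37 = 19 mod 97
  k=4: 37^4 = 24 mod 97
  k=6: 37^6 = 24 * 11 = 70 mod 97
  k=8: 37^8 = 91 mod 97
  k=12: 37^12 = 91 * 24 = 50 mod 97
  k=16: 37^16 = 36 mod 97
  k=24: 37^24 = 36 * 91 = 75 mod 97
  k=32: 37^32 = 35 mod 97
  k=48: 37^48 = 35 * 36 = 96 mod 97
  k=96: 37^96 = 61 * 35 = 1 mod 97  <- first divisor giving 1
Order = 96

96


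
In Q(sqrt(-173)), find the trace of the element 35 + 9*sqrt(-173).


Tr(a + b*sqrt(d)) = (a + b*sqrt(d)) + (a - b*sqrt(d)) = 2a
= 2 * (35)
= 70

70


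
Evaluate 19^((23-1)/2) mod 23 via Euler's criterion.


p = 23 is prime and the exponent is (p-1)/2 = 11, so by Euler's criterion 19^11 = (19/23) = +1 or -1 mod 23.
Compute by square-and-multiply:
  11 = 8 + 2 + 1 (binary 1011)
  Repeated squaring mod 23: 19^1 = 19, 19^2 = 16, 19^4 = 3, 19^8 = 9
  19^11 = 19^8 * 19^2 * 19^1 = 9 * 16 * 19 mod 23
    9 * 16 = 144 = 6 mod 23
    6 * 19 = 114 = 22 mod 23
  19^11 = 22 mod 23
Result 22 = p - 1 = -1 mod 23: 19 is a quadratic non-residue mod 23. As a residue in [0, p-1] the value is 22.
19^11 mod 23 = 22

22


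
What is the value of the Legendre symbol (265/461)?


p = 461 is prime, so compute (265/461) with the reciprocity algorithm (Jacobi-symbol steps: pull out 2s via (2/n), flip via reciprocity, reduce):
  reciprocity: (265/461) -> +(461/265)
  reduce: (196/265)
  pull out 2: (2/265) = +1  (since 265 mod 8 = 1)
  pull out 2: (2/265) = +1  (since 265 mod 8 = 1)
  reciprocity: (49/265) -> +(265/49)
  reduce: (20/49)
  pull out 2: (2/49) = +1  (since 49 mod 8 = 1)
  pull out 2: (2/49) = +1  (since 49 mod 8 = 1)
  reciprocity: (5/49) -> +(49/5)
  reduce: (4/5)
  pull out 2: (2/5) = -1  (since 5 mod 8 = 5)
  pull out 2: (2/5) = -1  (since 5 mod 8 = 5)
  (1/5) = 1
Product of signs = 1
(265/461) = 1

1


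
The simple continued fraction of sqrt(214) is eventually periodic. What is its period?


Run the CF algorithm for sqrt(214).
a_0 = floor(sqrt(214)) = 14; set m_0=0, q_0=1.
Recurrence: m' = q*a - m,  q' = (d - m'^2)/q,  a' = floor((a_0 + m')/q').
  step 1: m=14, q=18, a=1
  step 2: m=4, q=11, a=1
  step 3: m=7, q=15, a=1
  step 4: m=8, q=10, a=2
  step 5: m=12, q=7, a=3
  step 6: m=9, q=19, a=1
  step 7: m=10, q=6, a=4
  step 8: m=14, q=3, a=9
  step 9: m=13, q=15, a=1
  step 10: m=2, q=14, a=1
  step 11: m=12, q=5, a=5
  step 12: m=13, q=9, a=3
  step 13: m=14, q=2, a=14
  step 14: m=14, q=9, a=3
  step 15: m=13, q=5, a=5
  step 16: m=12, q=14, a=1
  step 17: m=2, q=15, a=1
  step 18: m=13, q=3, a=9
  step 19: m=14, q=6, a=4
  step 20: m=10, q=19, a=1
  step 21: m=9, q=7, a=3
  step 22: m=12, q=10, a=2
  step 23: m=8, q=15, a=1
  step 24: m=7, q=11, a=1
  step 25: m=4, q=18, a=1
  step 26: m=14, q=1, a=28
a_26 = 2*a_0 = 28, so the period closes here.
sqrt(214) = [14; 1, 1, 1, 2, 3, 1, 4, 9, 1, 1, 5, 3, 14, 3, 5, 1, 1, 9, 4, 1, 3, 2, 1, 1, 1, 28]
Period length = 26

26


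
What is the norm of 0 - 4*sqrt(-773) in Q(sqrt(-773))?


N(a + b*sqrt(d)) = a^2 - d*b^2
= (0)^2 - (-773)*(-4)^2
= 0 + 12368
= 12368

12368


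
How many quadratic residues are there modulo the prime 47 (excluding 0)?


For prime p, the number of non-zero quadratic residues is (p-1)/2.
= (47-1)/2
= 23

23


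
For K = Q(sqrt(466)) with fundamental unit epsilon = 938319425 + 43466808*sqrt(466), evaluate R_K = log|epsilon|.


epsilon = 938319425 + 43466808*sqrt(466)
= 1.8766e+09
R = ln(1.8766e+09)
= 21.3527

21.3527


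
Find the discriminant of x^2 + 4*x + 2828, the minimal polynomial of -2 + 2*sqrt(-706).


The element -2 + 2*sqrt(-706) has minimal polynomial:
x^2 + 4*x + 2828
Discriminant = (4)^2 - 4*(2828)
= 16 - 11312
= -11296

-11296
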